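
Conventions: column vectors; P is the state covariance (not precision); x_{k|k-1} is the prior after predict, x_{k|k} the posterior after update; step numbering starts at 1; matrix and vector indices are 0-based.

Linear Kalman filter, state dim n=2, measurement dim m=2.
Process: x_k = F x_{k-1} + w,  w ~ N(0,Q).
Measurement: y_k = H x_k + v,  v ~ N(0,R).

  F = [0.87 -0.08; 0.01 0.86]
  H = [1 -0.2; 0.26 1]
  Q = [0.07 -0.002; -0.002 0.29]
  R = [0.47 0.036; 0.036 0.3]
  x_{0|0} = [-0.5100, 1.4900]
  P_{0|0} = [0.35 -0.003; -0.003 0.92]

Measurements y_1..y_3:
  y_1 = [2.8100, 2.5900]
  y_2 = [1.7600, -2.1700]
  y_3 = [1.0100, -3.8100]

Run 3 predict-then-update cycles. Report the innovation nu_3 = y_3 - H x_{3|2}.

innov = [-0.0863, -3.2245]

step 1: x^-=[-0.5629, 1.2763]  P^-=[0.3412 -0.0645; -0.0645 0.9704]  S=[0.8758 -0.1305; -0.1305 1.2599]  K=[0.4136 0.0621; -0.1853 0.7377]  nu=[3.6282, 1.4601]  x^+=[1.0282, 1.6810]  P^+=[0.1933 -0.0167; -0.0167 0.2190]
step 2: x^-=[0.7601, 1.4560]  P^-=[0.2200 -0.0279; -0.0279 0.4517]  S=[0.7192 -0.0236; -0.0236 0.7521]  K=[0.3153 0.0489; -0.1452 0.5864]  nu=[1.2911, -3.8236]  x^+=[0.9803, -0.9737]  P^+=[0.1475 -0.0123; -0.0123 0.1739]
step 3: x^-=[0.9308, -0.8275]  P^-=[0.1844 -0.0219; -0.0219 0.4184]  S=[0.6799 -0.0205; -0.0205 0.7195]  K=[0.2790 0.0442; -0.1381 0.5697]  nu=[-0.0863, -3.2245]  x^+=[0.7643, -2.6526]  P^+=[0.1306 -0.0107; -0.0107 0.1687]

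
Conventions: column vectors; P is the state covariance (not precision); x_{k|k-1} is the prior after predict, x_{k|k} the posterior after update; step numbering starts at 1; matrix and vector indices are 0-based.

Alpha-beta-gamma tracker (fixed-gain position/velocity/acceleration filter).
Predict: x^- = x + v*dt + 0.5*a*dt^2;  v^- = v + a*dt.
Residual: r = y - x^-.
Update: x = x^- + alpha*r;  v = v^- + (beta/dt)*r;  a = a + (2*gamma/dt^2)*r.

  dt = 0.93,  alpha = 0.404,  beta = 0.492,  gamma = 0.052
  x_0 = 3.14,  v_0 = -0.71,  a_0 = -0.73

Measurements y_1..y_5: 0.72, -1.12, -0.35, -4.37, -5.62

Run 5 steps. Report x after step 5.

x_post = -6.3298

step 1: x_pred=2.1640  r=-1.4440  x^+=1.5806  v^+=-2.1528  a^+=-0.9036
step 2: x_pred=-0.8123  r=-0.3077  x^+=-0.9366  v^+=-3.1560  a^+=-0.9406
step 3: x_pred=-4.2785  r=3.9285  x^+=-2.6914  v^+=-1.9525  a^+=-0.4683
step 4: x_pred=-4.7097  r=0.3397  x^+=-4.5725  v^+=-2.2083  a^+=-0.4274
step 5: x_pred=-6.8110  r=1.1910  x^+=-6.3298  v^+=-1.9757  a^+=-0.2842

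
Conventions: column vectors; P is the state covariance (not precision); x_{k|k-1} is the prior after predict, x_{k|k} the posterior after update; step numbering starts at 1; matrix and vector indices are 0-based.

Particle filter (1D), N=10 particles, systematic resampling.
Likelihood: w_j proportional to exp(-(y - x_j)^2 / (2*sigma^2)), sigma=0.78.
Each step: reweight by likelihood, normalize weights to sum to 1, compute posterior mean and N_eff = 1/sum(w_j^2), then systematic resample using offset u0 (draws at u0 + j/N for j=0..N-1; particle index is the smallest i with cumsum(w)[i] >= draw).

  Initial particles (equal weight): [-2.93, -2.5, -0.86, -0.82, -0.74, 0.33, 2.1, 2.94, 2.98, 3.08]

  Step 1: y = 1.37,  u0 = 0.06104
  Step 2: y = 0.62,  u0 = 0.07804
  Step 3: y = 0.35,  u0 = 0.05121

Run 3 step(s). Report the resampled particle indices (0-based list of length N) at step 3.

resampled_idx = [0, 1, 1, 2, 3, 3, 4, 5, 6, 6]

step 1: w=[0.0000, 0.0000, 0.0115, 0.0133, 0.0177, 0.2817, 0.4422, 0.0904, 0.0814, 0.0620]  mean=1.6867  Neff=3.4004  idx=[5, 5, 5, 6, 6, 6, 6, 6, 8, 9]
step 2: w=[0.2562, 0.2562, 0.2562, 0.0454, 0.0454, 0.0454, 0.0454, 0.0454, 0.0028, 0.0019]  mean=0.7442  Neff=4.8276  idx=[0, 0, 1, 1, 1, 2, 2, 3, 5, 7]
step 3: w=[0.1381, 0.1381, 0.1381, 0.1381, 0.1381, 0.1381, 0.1381, 0.0111, 0.0111, 0.0111]  mean=0.3892  Neff=7.4719  idx=[0, 1, 1, 2, 3, 3, 4, 5, 6, 6]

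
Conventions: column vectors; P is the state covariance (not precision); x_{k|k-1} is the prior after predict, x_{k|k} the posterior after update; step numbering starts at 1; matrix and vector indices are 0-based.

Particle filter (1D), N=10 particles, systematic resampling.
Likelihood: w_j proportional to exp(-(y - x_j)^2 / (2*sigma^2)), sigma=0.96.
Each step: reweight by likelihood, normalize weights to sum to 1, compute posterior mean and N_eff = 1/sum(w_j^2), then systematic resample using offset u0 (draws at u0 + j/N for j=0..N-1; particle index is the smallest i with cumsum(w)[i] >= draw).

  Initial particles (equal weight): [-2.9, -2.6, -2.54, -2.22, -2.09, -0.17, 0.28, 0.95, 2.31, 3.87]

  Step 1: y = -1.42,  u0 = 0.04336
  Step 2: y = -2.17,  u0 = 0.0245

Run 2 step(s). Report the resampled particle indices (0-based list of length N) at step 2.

step 1: w=[0.0882, 0.1359, 0.1465, 0.2045, 0.2268, 0.1239, 0.0603, 0.0137, 0.0002, 0.0000]  mean=-1.8999  Neff=6.2446  idx=[0, 1, 2, 2, 3, 3, 4, 4, 5, 6]
step 2: w=[0.0979, 0.1182, 0.1213, 0.1213, 0.1305, 0.1305, 0.1302, 0.1302, 0.0149, 0.0050]  mean=-2.3321  Neff=8.2518  idx=[0, 1, 2, 2, 3, 4, 5, 6, 6, 7]

resampled_idx = [0, 1, 2, 2, 3, 4, 5, 6, 6, 7]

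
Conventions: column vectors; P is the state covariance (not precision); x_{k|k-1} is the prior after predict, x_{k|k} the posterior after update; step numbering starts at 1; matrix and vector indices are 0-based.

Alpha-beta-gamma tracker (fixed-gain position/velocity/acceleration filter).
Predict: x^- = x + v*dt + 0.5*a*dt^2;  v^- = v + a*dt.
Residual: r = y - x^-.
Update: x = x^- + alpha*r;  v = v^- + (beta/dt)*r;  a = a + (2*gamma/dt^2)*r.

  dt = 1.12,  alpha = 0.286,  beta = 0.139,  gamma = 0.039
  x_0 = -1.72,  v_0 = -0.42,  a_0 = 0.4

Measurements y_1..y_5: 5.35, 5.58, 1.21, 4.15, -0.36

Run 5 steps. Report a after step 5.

a_post = -0.2170

step 1: x_pred=-1.9395  r=7.2895  x^+=0.1453  v^+=0.9327  a^+=0.8533
step 2: x_pred=1.7251  r=3.8549  x^+=2.8276  v^+=2.3668  a^+=1.0930
step 3: x_pred=6.1639  r=-4.9539  x^+=4.7471  v^+=2.9761  a^+=0.7849
step 4: x_pred=8.5726  r=-4.4226  x^+=7.3077  v^+=3.3063  a^+=0.5099
step 5: x_pred=11.3307  r=-11.6907  x^+=7.9871  v^+=2.4266  a^+=-0.2170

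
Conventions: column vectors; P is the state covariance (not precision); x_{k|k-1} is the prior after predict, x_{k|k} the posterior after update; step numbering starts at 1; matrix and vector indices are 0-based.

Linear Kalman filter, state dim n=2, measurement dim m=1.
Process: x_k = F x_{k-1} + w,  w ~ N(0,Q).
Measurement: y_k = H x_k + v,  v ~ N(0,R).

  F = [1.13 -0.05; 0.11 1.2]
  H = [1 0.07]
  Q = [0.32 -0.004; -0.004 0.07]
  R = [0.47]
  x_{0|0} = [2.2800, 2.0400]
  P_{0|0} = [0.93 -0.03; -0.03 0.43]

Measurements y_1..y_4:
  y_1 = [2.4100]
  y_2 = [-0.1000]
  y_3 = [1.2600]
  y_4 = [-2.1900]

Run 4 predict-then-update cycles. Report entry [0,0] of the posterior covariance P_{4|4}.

step 1: x^-=[2.4744, 2.6988]  P^-=[1.5120 0.0453; 0.0453 0.6925]  S=[1.9917]  K=[0.7607; 0.0471]  nu=[-0.2533]  x^+=[2.2817, 2.6869]  P^+=[0.3594 -0.0260; -0.0260 0.6881]
step 2: x^-=[2.4440, 3.4752]  P^-=[0.7835 -0.0358; -0.0358 1.0584]  S=[1.2537]  K=[0.6230; 0.0305]  nu=[-2.7872]  x^+=[0.7076, 3.3901]  P^+=[0.2970 -0.0596; -0.0596 1.0572]
step 3: x^-=[0.6301, 4.1460]  P^-=[0.7086 -0.1111; -0.1111 1.5802]  S=[1.1708]  K=[0.5986; -0.0004]  nu=[0.3397]  x^+=[0.8334, 4.1458]  P^+=[0.2891 -0.1108; -0.1108 1.5802]
step 4: x^-=[0.7345, 5.0667]  P^-=[0.7056 -0.2125; -0.2125 2.3197]  S=[1.1572]  K=[0.5969; -0.0433]  nu=[-3.2791]  x^+=[-1.2228, 5.2087]  P^+=[0.2933 -0.1826; -0.1826 2.3176]

P_post[0,0] = 0.2933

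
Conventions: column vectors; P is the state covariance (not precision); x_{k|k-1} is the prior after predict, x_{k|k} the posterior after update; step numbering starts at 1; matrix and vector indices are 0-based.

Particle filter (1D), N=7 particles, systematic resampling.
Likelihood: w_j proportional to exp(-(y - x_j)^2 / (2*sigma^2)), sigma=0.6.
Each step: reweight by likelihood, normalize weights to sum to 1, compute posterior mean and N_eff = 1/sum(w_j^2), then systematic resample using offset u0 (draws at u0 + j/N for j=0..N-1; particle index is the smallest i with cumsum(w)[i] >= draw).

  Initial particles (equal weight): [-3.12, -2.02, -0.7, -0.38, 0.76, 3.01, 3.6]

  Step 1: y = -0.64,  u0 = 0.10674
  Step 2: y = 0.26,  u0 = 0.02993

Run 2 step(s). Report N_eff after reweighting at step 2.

N_eff = 6.3421

step 1: w=[0.0001, 0.0348, 0.4872, 0.4458, 0.0322, 0.0000, 0.0000]  mean=-0.5565  Neff=2.2815  idx=[2, 2, 2, 3, 3, 3, 3]
step 2: w=[0.0897, 0.0897, 0.0897, 0.1827, 0.1827, 0.1827, 0.1827]  mean=-0.4661  Neff=6.3421  idx=[0, 1, 3, 4, 4, 5, 6]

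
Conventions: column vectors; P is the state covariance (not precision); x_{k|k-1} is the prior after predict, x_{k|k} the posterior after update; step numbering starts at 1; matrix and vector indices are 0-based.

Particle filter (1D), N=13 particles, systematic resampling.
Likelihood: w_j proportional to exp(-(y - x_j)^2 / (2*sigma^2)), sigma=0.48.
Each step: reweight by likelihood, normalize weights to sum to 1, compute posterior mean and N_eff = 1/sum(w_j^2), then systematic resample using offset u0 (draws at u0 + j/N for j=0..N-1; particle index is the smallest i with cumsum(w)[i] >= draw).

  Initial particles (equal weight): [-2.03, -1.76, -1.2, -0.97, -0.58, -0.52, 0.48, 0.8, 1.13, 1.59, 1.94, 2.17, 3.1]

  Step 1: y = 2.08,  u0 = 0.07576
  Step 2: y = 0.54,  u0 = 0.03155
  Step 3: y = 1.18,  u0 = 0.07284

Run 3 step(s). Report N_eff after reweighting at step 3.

N_eff = 12.0102

step 1: w=[0.0000, 0.0000, 0.0000, 0.0000, 0.0000, 0.0000, 0.0014, 0.0102, 0.0501, 0.2111, 0.3407, 0.3493, 0.0372]  mean=1.9354  Neff=3.4883  idx=[9, 9, 9, 10, 10, 10, 10, 11, 11, 11, 11, 11, 12]
step 2: w=[0.2636, 0.2636, 0.2636, 0.0410, 0.0410, 0.0410, 0.0410, 0.0090, 0.0090, 0.0090, 0.0090, 0.0090, 0.0000]  mean=1.6736  Neff=4.6383  idx=[0, 0, 0, 0, 1, 1, 1, 2, 2, 2, 3, 5, 6]
step 3: w=[0.0890, 0.0890, 0.0890, 0.0890, 0.0890, 0.0890, 0.0890, 0.0890, 0.0890, 0.0890, 0.0366, 0.0366, 0.0366]  mean=1.6284  Neff=12.0102  idx=[0, 1, 2, 3, 4, 5, 6, 6, 7, 8, 9, 10, 12]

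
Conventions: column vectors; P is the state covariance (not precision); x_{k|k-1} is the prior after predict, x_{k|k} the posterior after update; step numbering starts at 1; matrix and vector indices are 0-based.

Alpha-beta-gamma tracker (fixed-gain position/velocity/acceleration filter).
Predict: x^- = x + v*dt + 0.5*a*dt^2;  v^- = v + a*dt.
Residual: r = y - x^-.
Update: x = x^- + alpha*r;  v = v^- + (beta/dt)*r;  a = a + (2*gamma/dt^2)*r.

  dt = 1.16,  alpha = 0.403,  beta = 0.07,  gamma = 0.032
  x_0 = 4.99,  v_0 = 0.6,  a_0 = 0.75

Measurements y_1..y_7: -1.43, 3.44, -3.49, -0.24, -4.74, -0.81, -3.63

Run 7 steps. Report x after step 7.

x_post = -2.6249

step 1: x_pred=6.1906  r=-7.6206  x^+=3.1195  v^+=1.0101  a^+=0.3875
step 2: x_pred=4.5520  r=-1.1120  x^+=4.1039  v^+=1.3926  a^+=0.3347
step 3: x_pred=5.9444  r=-9.4344  x^+=2.1423  v^+=1.2115  a^+=-0.1141
step 4: x_pred=3.4709  r=-3.7109  x^+=1.9754  v^+=0.8552  a^+=-0.2906
step 5: x_pred=2.7720  r=-7.5120  x^+=-0.2554  v^+=0.0649  a^+=-0.6479
step 6: x_pred=-0.6160  r=-0.1940  x^+=-0.6942  v^+=-0.6984  a^+=-0.6571
step 7: x_pred=-1.9464  r=-1.6836  x^+=-2.6249  v^+=-1.5622  a^+=-0.7372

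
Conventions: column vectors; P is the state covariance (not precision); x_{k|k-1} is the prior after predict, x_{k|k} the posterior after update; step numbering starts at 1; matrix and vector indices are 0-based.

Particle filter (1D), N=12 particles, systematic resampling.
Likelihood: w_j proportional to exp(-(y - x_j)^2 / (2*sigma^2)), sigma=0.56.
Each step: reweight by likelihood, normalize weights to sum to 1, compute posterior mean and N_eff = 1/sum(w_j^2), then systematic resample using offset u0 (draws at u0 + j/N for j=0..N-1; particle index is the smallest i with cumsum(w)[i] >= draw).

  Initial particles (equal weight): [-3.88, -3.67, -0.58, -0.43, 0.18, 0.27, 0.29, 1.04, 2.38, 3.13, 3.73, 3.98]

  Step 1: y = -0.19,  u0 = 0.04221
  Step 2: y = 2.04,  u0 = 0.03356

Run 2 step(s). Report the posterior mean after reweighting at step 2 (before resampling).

step 1: w=[0.0000, 0.0000, 0.1963, 0.2283, 0.2011, 0.1786, 0.1733, 0.0224, 0.0000, 0.0000, 0.0000, 0.0000]  mean=-0.0540  Neff=5.1675  idx=[2, 2, 3, 3, 3, 4, 4, 4, 5, 5, 6, 6]
step 2: w=[0.0004, 0.0004, 0.0015, 0.0015, 0.0015, 0.0982, 0.0982, 0.0982, 0.1653, 0.1653, 0.1849, 0.1849]  mean=0.2471  Neff=6.5833  idx=[5, 6, 6, 7, 8, 8, 9, 9, 10, 10, 11, 11]

post_mean = 0.2471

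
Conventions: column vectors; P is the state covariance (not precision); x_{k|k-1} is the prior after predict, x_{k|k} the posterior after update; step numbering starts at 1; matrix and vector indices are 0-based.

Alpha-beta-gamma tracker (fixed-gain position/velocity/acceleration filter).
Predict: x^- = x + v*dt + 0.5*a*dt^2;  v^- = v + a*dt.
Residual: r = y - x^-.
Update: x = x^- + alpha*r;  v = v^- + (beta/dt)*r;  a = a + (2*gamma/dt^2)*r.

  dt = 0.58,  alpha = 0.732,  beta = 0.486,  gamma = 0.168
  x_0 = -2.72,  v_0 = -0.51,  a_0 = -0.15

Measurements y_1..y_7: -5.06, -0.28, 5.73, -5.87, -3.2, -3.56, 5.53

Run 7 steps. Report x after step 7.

step 1: x_pred=-3.0410  r=-2.0190  x^+=-4.5189  v^+=-2.2888  a^+=-2.1666
step 2: x_pred=-6.2108  r=5.9308  x^+=-1.8695  v^+=1.4242  a^+=3.7572
step 3: x_pred=-0.4114  r=6.1414  x^+=4.0841  v^+=8.7495  a^+=9.8913
step 4: x_pred=10.8225  r=-16.6925  x^+=-1.3964  v^+=0.4993  a^+=-6.7814
step 5: x_pred=-2.2474  r=-0.9526  x^+=-2.9447  v^+=-4.2321  a^+=-7.7328
step 6: x_pred=-6.7000  r=3.1400  x^+=-4.4015  v^+=-6.0860  a^+=-4.5965
step 7: x_pred=-8.7045  r=14.2345  x^+=1.7151  v^+=3.1755  a^+=9.6211

x_post = 1.7151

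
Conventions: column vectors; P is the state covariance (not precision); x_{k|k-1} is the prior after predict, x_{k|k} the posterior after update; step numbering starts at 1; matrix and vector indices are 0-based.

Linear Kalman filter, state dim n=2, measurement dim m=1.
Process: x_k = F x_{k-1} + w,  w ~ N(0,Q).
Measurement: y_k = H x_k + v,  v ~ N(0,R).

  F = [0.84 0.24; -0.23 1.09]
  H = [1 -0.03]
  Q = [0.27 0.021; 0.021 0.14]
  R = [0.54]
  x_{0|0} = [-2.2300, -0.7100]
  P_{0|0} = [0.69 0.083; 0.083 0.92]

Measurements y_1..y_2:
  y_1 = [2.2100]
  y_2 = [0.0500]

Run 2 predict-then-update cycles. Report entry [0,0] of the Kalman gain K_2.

K[0,0] = 0.5323

step 1: x^-=[-2.0436, -0.2610]  P^-=[0.8433 0.1998; 0.1998 1.2279]  S=[1.3724]  K=[0.6101; 0.1187]  nu=[4.2458]  x^+=[0.5468, 0.2431]  P^+=[0.3325 0.1004; 0.1004 1.2086]
step 2: x^-=[0.5176, 0.1392]  P^-=[0.6147 0.3593; 0.3593 1.5432]  S=[1.1345]  K=[0.5323; 0.2759]  nu=[-0.4634]  x^+=[0.2709, 0.0113]  P^+=[0.2932 0.1927; 0.1927 1.4568]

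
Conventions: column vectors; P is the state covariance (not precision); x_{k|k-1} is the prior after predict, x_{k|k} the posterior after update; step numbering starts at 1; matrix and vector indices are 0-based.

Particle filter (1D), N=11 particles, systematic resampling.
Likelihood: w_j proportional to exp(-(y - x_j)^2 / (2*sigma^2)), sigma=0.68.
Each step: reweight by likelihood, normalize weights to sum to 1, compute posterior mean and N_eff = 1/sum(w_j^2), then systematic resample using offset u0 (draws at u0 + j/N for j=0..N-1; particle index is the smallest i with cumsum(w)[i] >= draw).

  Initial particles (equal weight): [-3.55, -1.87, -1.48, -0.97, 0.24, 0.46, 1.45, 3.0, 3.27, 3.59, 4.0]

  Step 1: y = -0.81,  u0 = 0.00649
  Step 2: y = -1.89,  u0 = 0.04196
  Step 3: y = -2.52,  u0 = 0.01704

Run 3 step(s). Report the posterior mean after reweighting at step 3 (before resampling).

post_mean = -1.6986

step 1: w=[0.0001, 0.1253, 0.2600, 0.4108, 0.1282, 0.0738, 0.0017, 0.0000, 0.0000, 0.0000, 0.0000]  mean=-0.9509  Neff=3.6500  idx=[1, 1, 2, 2, 2, 3, 3, 3, 3, 4, 4]
step 2: w=[0.1634, 0.1634, 0.1363, 0.1363, 0.1363, 0.0655, 0.0655, 0.0655, 0.0655, 0.0012, 0.0012]  mean=-1.4698  Neff=7.9185  idx=[0, 0, 1, 1, 2, 3, 3, 4, 5, 6, 8]
step 3: w=[0.1584, 0.1584, 0.1584, 0.1584, 0.0777, 0.0777, 0.0777, 0.0777, 0.0186, 0.0186, 0.0186]  mean=-1.6986  Neff=7.9681  idx=[0, 0, 1, 1, 2, 2, 3, 4, 5, 6, 7]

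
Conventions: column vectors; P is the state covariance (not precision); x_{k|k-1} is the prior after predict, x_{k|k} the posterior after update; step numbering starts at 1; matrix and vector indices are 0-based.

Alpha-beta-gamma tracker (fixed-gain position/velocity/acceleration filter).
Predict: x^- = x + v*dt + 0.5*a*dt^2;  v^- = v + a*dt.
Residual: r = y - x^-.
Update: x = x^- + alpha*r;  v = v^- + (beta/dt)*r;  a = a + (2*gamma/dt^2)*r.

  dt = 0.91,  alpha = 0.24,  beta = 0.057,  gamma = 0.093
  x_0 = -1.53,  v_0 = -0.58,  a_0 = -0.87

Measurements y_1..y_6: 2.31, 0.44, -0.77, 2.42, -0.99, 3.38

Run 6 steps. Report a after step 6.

step 1: x_pred=-2.4180  r=4.7280  x^+=-1.2833  v^+=-1.0755  a^+=0.1920
step 2: x_pred=-2.1826  r=2.6226  x^+=-1.5531  v^+=-0.7366  a^+=0.7810
step 3: x_pred=-1.9001  r=1.1301  x^+=-1.6289  v^+=0.0449  a^+=1.0348
step 4: x_pred=-1.1595  r=3.5795  x^+=-0.3004  v^+=1.2108  a^+=1.8388
step 5: x_pred=1.5628  r=-2.5528  x^+=0.9501  v^+=2.7243  a^+=1.2654
step 6: x_pred=3.9532  r=-0.5732  x^+=3.8156  v^+=3.8399  a^+=1.1367

a_post = 1.1367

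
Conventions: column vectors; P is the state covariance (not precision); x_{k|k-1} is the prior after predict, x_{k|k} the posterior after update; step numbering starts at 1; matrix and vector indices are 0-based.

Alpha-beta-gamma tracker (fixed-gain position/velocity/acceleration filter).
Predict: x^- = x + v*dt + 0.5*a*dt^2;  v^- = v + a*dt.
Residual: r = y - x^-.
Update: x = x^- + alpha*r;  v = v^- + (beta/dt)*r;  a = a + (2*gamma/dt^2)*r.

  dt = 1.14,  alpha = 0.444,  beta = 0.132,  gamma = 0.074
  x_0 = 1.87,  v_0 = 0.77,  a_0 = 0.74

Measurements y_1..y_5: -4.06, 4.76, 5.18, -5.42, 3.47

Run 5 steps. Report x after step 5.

step 1: x_pred=3.2287  r=-7.2887  x^+=-0.0075  v^+=0.7697  a^+=-0.0900
step 2: x_pred=0.8114  r=3.9486  x^+=2.5646  v^+=1.1242  a^+=0.3596
step 3: x_pred=4.0799  r=1.1001  x^+=4.5683  v^+=1.6616  a^+=0.4849
step 4: x_pred=6.7776  r=-12.1976  x^+=1.3619  v^+=0.8020  a^+=-0.9042
step 5: x_pred=1.6887  r=1.7813  x^+=2.4796  v^+=-0.0225  a^+=-0.7013

x_post = 2.4796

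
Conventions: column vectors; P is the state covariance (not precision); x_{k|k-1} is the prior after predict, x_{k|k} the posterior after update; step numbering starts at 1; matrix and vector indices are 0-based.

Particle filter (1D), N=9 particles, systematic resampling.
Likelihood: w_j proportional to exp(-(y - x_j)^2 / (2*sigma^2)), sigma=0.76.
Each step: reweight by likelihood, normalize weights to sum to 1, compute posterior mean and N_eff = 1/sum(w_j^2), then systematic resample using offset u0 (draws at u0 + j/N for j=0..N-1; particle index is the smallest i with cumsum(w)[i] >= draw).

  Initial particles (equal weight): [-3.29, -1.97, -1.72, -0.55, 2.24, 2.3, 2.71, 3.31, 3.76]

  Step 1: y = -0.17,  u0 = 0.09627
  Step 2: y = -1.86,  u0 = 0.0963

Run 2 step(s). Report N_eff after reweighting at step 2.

step 1: w=[0.0002, 0.0560, 0.1156, 0.8166, 0.0061, 0.0047, 0.0007, 0.0000, 0.0000]  mean=-0.7326  Neff=1.4631  idx=[2, 3, 3, 3, 3, 3, 3, 3, 3]
step 2: w=[0.3519, 0.0810, 0.0810, 0.0810, 0.0810, 0.0810, 0.0810, 0.0810, 0.0810]  mean=-0.9617  Neff=5.6716  idx=[0, 0, 0, 1, 3, 4, 6, 7, 8]

N_eff = 5.6716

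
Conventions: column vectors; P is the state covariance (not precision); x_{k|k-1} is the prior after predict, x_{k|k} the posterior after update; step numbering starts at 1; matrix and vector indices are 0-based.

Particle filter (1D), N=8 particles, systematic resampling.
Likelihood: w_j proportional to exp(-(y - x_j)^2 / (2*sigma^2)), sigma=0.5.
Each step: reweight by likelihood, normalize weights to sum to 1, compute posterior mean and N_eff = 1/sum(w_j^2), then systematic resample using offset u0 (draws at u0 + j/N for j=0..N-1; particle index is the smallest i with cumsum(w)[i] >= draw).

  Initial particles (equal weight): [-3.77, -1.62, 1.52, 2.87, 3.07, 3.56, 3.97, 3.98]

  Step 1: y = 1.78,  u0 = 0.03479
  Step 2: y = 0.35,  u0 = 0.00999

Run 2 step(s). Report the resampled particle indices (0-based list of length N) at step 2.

step 1: w=[0.0000, 0.0000, 0.8699, 0.0925, 0.0357, 0.0018, 0.0001, 0.0001]  mean=1.7042  Neff=1.3046  idx=[2, 2, 2, 2, 2, 2, 2, 3]
step 2: w=[0.1429, 0.1429, 0.1429, 0.1429, 0.1429, 0.1429, 0.1429, 0.0000]  mean=1.5200  Neff=7.0001  idx=[0, 0, 1, 2, 3, 4, 5, 6]

resampled_idx = [0, 0, 1, 2, 3, 4, 5, 6]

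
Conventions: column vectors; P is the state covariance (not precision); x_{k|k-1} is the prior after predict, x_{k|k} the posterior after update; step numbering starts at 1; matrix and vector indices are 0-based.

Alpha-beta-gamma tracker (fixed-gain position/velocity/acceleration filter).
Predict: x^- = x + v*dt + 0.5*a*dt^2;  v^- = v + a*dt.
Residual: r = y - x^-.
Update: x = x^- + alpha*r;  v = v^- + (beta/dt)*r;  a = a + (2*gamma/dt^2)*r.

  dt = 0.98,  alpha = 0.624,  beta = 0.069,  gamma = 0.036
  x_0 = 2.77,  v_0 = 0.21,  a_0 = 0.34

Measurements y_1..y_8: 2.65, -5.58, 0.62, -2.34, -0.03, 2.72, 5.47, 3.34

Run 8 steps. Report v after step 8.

step 1: x_pred=3.1391  r=-0.4891  x^+=2.8339  v^+=0.5088  a^+=0.3033
step 2: x_pred=3.4781  r=-9.0581  x^+=-2.1741  v^+=0.1683  a^+=-0.3757
step 3: x_pred=-2.1897  r=2.8097  x^+=-0.4364  v^+=-0.0021  a^+=-0.1651
step 4: x_pred=-0.5178  r=-1.8222  x^+=-1.6549  v^+=-0.2922  a^+=-0.3017
step 5: x_pred=-2.0861  r=2.0561  x^+=-0.8031  v^+=-0.4431  a^+=-0.1476
step 6: x_pred=-1.3083  r=4.0283  x^+=1.2054  v^+=-0.3041  a^+=0.1544
step 7: x_pred=0.9815  r=4.4885  x^+=3.7823  v^+=0.1632  a^+=0.4909
step 8: x_pred=4.1780  r=-0.8380  x^+=3.6551  v^+=0.5853  a^+=0.4281

v_post = 0.5853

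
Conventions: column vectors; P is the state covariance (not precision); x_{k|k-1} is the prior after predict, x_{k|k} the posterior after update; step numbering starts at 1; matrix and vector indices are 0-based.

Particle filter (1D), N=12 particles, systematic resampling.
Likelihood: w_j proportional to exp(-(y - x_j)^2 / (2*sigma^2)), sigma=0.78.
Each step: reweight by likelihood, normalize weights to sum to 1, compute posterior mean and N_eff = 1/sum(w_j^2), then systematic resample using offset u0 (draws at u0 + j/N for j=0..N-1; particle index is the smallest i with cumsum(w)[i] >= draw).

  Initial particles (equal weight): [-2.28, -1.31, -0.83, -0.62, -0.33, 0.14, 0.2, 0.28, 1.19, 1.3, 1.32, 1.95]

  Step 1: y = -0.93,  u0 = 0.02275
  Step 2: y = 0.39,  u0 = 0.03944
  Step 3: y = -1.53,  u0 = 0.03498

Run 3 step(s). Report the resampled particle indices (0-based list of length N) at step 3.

resampled_idx = [0, 0, 1, 1, 2, 2, 3, 4, 5, 6, 7, 9]

step 1: w=[0.0459, 0.1823, 0.2036, 0.1897, 0.1527, 0.0801, 0.0719, 0.0616, 0.0051, 0.0034, 0.0032, 0.0002]  mean=-0.6225  Neff=6.5969  idx=[0, 1, 1, 2, 2, 3, 3, 3, 4, 4, 6, 7]
step 2: w=[0.0005, 0.0174, 0.0174, 0.0551, 0.0551, 0.0810, 0.0810, 0.0810, 0.1223, 0.1223, 0.1817, 0.1854]  mean=-0.2813  Neff=8.0897  idx=[3, 4, 5, 6, 7, 8, 9, 9, 10, 10, 11, 11]
step 3: w=[0.1638, 0.1638, 0.1241, 0.1241, 0.1241, 0.0750, 0.0750, 0.0750, 0.0209, 0.0209, 0.0166, 0.0166]  mean=-0.5593  Neff=8.4628  idx=[0, 0, 1, 1, 2, 2, 3, 4, 5, 6, 7, 9]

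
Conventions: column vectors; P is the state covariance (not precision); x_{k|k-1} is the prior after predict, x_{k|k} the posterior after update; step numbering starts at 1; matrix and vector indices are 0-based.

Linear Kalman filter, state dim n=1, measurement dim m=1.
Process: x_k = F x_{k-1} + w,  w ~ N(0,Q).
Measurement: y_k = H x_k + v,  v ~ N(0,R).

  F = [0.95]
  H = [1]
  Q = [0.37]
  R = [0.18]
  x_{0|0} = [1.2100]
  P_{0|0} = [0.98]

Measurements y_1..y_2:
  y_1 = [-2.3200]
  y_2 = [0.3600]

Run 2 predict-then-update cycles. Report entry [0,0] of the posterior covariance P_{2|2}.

step 1: x^-=[1.1495]  P^-=[1.2544]  S=[1.4344]  K=[0.8745]  nu=[-3.4695]  x^+=[-1.8846]  P^+=[0.1574]
step 2: x^-=[-1.7904]  P^-=[0.5121]  S=[0.6921]  K=[0.7399]  nu=[2.1504]  x^+=[-0.1993]  P^+=[0.1332]

P_post[0,0] = 0.1332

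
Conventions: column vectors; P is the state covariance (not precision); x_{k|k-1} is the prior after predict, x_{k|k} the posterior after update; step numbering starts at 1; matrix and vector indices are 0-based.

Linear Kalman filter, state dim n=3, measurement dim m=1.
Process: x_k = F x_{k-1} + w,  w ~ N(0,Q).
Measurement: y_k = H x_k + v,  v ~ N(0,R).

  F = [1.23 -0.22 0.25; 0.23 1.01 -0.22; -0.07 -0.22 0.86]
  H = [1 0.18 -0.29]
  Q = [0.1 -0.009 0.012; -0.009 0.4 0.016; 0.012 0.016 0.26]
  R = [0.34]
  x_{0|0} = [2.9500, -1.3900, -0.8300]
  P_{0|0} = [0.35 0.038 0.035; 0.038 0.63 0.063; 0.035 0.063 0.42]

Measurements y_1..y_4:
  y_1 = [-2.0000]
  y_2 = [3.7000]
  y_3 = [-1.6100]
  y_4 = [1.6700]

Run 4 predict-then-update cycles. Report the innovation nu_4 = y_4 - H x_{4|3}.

step 1: x^-=[3.7268, -0.5428, -0.6145]  P^-=[0.6803 -0.0163 0.1140; -0.0163 1.0676 -0.1485; 0.1140 -0.1485 0.5760]  S=[1.0468]  K=[0.6155; 0.2091; -0.0762]  nu=[-5.8073]  x^+=[0.1526, -1.7573, -0.1720]  P^+=[0.2837 -0.1510 0.1631; -0.1510 1.0218 -0.1318; 0.1631 -0.1318 0.5699]
step 2: x^-=[0.5313, -1.7020, 0.2280]  P^-=[0.8109 -0.4415 0.3999; -0.4415 1.4569 -0.3912; 0.3999 -0.3912 0.7579]  S=[0.9118]  K=[0.6750; -0.0722; 0.1203]  nu=[3.5412]  x^+=[2.9216, -1.9577, 0.6542]  P^+=[0.3955 -0.3971 0.3259; -0.3971 1.4521 -0.3833; 0.3259 -0.3833 0.7447]
step 3: x^-=[4.1877, -1.4492, 0.7888]  P^-=[1.2726 -0.9187 0.7423; -0.9187 1.8911 -0.6877; 0.7423 -0.6877 0.9766]  S=[1.0666]  K=[0.8363; -0.3552; 0.3144]  nu=[-5.3081]  x^+=[-0.2515, 0.4363, -0.8799]  P^+=[0.5266 -0.6019 0.4619; -0.6019 1.7565 -0.5686; 0.4619 -0.5686 0.8712]
step 4: x^-=[-0.6254, 0.5764, -0.8351]  P^-=[1.7085 -1.2850 1.0119; -1.2850 2.1882 -0.8976; 1.0119 -0.8976 1.1329]  S=[1.2589]  K=[0.9403; -0.5011; 0.4145]  nu=[1.9494]  x^+=[1.2077, -0.4005, -0.0270]  P^+=[0.5954 -0.6918 0.5213; -0.6918 1.8721 -0.6361; 0.5213 -0.6361 0.9167]

innov = [1.9494]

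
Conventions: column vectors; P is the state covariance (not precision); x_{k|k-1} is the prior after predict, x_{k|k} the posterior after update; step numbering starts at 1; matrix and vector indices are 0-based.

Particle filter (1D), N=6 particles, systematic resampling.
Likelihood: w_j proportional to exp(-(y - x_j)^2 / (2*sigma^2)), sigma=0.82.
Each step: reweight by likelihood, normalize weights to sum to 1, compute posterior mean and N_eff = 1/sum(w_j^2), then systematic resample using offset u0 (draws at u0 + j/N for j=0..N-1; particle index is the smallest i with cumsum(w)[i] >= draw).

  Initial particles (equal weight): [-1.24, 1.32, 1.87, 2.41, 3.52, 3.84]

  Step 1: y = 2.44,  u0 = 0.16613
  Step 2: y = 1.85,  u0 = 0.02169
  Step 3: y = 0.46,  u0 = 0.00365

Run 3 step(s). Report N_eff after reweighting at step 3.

N_eff = 4.9389

step 1: w=[0.0000, 0.1390, 0.2774, 0.3530, 0.1484, 0.0822]  mean=2.3910  Neff=4.0057  idx=[2, 2, 3, 3, 4, 5]
step 2: w=[0.2658, 0.2658, 0.2105, 0.2105, 0.0334, 0.0140]  mean=2.1801  Neff=4.3249  idx=[0, 0, 1, 1, 2, 3]
step 3: w=[0.2213, 0.2213, 0.2213, 0.2213, 0.0574, 0.0574]  mean=1.9320  Neff=4.9389  idx=[0, 0, 1, 2, 3, 3]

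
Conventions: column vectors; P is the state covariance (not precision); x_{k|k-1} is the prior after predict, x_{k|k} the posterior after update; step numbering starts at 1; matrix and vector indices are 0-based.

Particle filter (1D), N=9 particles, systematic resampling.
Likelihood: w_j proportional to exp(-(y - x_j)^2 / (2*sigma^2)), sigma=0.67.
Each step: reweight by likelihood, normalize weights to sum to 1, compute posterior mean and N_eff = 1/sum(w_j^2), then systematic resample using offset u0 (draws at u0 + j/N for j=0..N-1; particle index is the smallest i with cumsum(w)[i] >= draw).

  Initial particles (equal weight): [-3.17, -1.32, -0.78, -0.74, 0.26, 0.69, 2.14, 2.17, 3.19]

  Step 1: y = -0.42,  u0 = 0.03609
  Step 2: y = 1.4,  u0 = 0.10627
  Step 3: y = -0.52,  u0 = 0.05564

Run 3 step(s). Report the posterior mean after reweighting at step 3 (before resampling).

step 1: w=[0.0001, 0.1345, 0.2870, 0.2958, 0.1981, 0.0841, 0.0002, 0.0002, 0.0000]  mean=-0.5102  Neff=4.2681  idx=[1, 2, 2, 2, 3, 3, 3, 4, 5]
step 2: w=[0.0003, 0.0060, 0.0060, 0.0060, 0.0073, 0.0073, 0.0073, 0.2802, 0.6797]  mean=0.5113  Neff=1.8491  idx=[7, 7, 8, 8, 8, 8, 8, 8, 8]
step 3: w=[0.2128, 0.2128, 0.0821, 0.0821, 0.0821, 0.0821, 0.0821, 0.0821, 0.0821]  mean=0.5070  Neff=7.2615  idx=[0, 0, 1, 1, 2, 4, 5, 6, 8]

post_mean = 0.5070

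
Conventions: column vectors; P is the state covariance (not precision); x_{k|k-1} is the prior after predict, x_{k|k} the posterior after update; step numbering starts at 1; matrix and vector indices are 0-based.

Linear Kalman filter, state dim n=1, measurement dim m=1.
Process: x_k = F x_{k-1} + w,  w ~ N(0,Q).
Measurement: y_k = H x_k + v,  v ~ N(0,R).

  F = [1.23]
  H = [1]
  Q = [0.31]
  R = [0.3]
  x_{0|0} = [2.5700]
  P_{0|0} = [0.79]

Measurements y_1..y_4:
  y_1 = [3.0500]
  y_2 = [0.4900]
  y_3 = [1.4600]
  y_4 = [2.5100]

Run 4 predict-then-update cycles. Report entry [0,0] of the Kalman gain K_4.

step 1: x^-=[3.1611]  P^-=[1.5052]  S=[1.8052]  K=[0.8338]  nu=[-0.1111]  x^+=[3.0685]  P^+=[0.2501]
step 2: x^-=[3.7742]  P^-=[0.6884]  S=[0.9884]  K=[0.6965]  nu=[-3.2842]  x^+=[1.4868]  P^+=[0.2089]
step 3: x^-=[1.8287]  P^-=[0.6261]  S=[0.9261]  K=[0.6761]  nu=[-0.3687]  x^+=[1.5794]  P^+=[0.2028]
step 4: x^-=[1.9427]  P^-=[0.6168]  S=[0.9168]  K=[0.6728]  nu=[0.5673]  x^+=[2.3244]  P^+=[0.2018]

K[0,0] = 0.6728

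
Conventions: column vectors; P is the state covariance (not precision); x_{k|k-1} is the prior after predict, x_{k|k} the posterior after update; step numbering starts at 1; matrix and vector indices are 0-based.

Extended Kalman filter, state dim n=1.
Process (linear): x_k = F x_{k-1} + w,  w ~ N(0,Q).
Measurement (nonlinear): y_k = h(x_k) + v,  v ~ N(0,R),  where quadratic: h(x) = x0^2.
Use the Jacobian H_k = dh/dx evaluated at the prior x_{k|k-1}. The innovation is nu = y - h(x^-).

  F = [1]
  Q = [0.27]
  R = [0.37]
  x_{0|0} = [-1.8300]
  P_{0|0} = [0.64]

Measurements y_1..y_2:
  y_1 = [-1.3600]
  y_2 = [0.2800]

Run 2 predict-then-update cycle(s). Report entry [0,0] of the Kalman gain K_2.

step 1: x^-=[-1.8300]  P^-=[0.9100]  H_jac=[-3.6600]  S=[12.5600]  K=[-0.2652]  nu=[-4.7089]  x^+=[-0.5813]  P^+=[0.0268]
step 2: x^-=[-0.5813]  P^-=[0.2968]  H_jac=[-1.1626]  S=[0.7712]  K=[-0.4475]  nu=[-0.0579]  x^+=[-0.5554]  P^+=[0.1424]

K[0,0] = -0.4475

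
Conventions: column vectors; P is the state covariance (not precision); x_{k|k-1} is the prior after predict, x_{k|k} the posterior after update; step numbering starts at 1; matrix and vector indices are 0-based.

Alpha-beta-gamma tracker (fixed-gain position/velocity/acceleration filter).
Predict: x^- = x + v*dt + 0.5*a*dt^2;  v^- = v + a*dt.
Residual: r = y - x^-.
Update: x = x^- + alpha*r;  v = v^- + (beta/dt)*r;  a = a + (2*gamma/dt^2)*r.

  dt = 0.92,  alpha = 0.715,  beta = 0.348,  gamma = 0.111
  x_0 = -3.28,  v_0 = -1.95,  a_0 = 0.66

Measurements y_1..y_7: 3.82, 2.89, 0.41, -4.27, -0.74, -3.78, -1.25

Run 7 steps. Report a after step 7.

a_post = -0.3204

step 1: x_pred=-4.7947  r=8.6147  x^+=1.3648  v^+=1.9158  a^+=2.9195
step 2: x_pred=4.3629  r=-1.4729  x^+=3.3098  v^+=4.0446  a^+=2.5332
step 3: x_pred=8.1029  r=-7.6929  x^+=2.6025  v^+=3.4653  a^+=0.5155
step 4: x_pred=6.0086  r=-10.2786  x^+=-1.3406  v^+=0.0515  a^+=-2.1805
step 5: x_pred=-2.2160  r=1.4760  x^+=-1.1607  v^+=-1.3963  a^+=-1.7934
step 6: x_pred=-3.2042  r=-0.5758  x^+=-3.6159  v^+=-3.2640  a^+=-1.9444
step 7: x_pred=-7.4416  r=6.1916  x^+=-3.0146  v^+=-2.7108  a^+=-0.3204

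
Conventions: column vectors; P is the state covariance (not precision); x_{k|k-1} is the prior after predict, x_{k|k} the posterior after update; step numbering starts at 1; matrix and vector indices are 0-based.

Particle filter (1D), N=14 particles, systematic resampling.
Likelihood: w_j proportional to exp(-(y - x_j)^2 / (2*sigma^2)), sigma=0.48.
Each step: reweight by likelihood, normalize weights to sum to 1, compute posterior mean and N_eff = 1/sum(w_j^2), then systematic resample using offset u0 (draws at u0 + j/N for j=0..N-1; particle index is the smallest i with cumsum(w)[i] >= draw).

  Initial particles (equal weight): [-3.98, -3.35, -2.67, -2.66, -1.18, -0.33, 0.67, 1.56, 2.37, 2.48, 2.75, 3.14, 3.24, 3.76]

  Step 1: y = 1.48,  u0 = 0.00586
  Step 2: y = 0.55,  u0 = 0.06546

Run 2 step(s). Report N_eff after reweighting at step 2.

N_eff = 4.9137

step 1: w=[0.0000, 0.0000, 0.0000, 0.0000, 0.0000, 0.0005, 0.1548, 0.6341, 0.1153, 0.0734, 0.0194, 0.0016, 0.0008, 0.0000]  mean=1.6091  Neff=2.2463  idx=[6, 6, 6, 7, 7, 7, 7, 7, 7, 7, 7, 8, 8, 9]
step 2: w=[0.2562, 0.2562, 0.2562, 0.0289, 0.0289, 0.0289, 0.0289, 0.0289, 0.0289, 0.0289, 0.0289, 0.0002, 0.0002, 0.0001]  mean=0.8765  Neff=4.9137  idx=[0, 0, 0, 1, 1, 1, 1, 2, 2, 2, 3, 5, 8, 10]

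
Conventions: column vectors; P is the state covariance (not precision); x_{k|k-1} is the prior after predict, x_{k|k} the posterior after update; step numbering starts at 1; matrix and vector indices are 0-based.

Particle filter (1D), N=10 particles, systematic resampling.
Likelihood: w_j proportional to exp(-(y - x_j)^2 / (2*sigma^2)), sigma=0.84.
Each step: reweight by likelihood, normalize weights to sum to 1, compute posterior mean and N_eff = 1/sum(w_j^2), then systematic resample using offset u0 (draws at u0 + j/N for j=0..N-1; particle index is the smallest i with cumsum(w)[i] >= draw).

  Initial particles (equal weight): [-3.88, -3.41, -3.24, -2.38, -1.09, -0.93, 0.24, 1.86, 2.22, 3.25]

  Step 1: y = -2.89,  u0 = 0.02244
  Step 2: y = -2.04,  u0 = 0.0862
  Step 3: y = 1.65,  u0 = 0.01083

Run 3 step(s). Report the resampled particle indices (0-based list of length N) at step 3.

step 1: w=[0.1541, 0.2548, 0.2829, 0.2566, 0.0311, 0.0203, 0.0003, 0.0000, 0.0000, 0.0000]  mean=-3.0465  Neff=4.2390  idx=[0, 0, 1, 1, 2, 2, 2, 3, 3, 3]
step 2: w=[0.0199, 0.0199, 0.0581, 0.0581, 0.0791, 0.0791, 0.0791, 0.2022, 0.2022, 0.2022]  mean=-2.7635  Neff=6.7113  idx=[2, 4, 5, 6, 7, 7, 8, 8, 9, 9]
step 3: w=[0.0002, 0.0007, 0.0007, 0.0007, 0.1663, 0.1663, 0.1663, 0.1663, 0.1663, 0.1663]  mean=-2.3821  Neff=6.0287  idx=[4, 4, 5, 5, 6, 7, 7, 8, 8, 9]

resampled_idx = [4, 4, 5, 5, 6, 7, 7, 8, 8, 9]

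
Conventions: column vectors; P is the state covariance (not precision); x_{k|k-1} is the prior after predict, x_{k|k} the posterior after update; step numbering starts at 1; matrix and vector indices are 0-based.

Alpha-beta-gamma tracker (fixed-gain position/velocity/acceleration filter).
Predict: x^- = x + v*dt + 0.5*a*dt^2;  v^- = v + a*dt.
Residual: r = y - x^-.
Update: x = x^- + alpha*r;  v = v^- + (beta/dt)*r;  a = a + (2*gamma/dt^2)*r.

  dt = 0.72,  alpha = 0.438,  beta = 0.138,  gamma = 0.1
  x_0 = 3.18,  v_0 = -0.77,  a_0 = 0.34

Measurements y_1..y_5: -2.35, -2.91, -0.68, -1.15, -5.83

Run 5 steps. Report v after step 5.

v_post = -2.8241

step 1: x_pred=2.7137  r=-5.0637  x^+=0.4958  v^+=-1.4957  a^+=-1.6136
step 2: x_pred=-0.9994  r=-1.9106  x^+=-1.8362  v^+=-3.0237  a^+=-2.3507
step 3: x_pred=-4.6226  r=3.9426  x^+=-2.8958  v^+=-3.9606  a^+=-0.8296
step 4: x_pred=-5.9624  r=4.8124  x^+=-3.8546  v^+=-3.6356  a^+=1.0270
step 5: x_pred=-6.2060  r=0.3760  x^+=-6.0413  v^+=-2.8241  a^+=1.1721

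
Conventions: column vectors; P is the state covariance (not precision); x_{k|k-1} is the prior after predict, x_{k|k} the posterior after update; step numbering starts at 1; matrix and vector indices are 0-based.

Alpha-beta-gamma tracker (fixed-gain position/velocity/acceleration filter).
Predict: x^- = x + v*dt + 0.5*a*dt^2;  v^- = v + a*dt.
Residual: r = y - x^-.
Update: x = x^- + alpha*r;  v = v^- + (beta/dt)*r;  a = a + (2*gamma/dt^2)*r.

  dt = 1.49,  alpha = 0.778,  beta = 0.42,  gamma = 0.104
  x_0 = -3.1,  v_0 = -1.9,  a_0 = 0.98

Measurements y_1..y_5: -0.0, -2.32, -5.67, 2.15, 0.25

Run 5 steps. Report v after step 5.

v_post = 2.0135

step 1: x_pred=-4.8432  r=4.8432  x^+=-1.0752  v^+=0.9254  a^+=1.4338
step 2: x_pred=1.8952  r=-4.2152  x^+=-1.3842  v^+=1.8735  a^+=1.0388
step 3: x_pred=2.5604  r=-8.2304  x^+=-3.8428  v^+=1.1014  a^+=0.2677
step 4: x_pred=-1.9046  r=4.0546  x^+=1.2499  v^+=2.6432  a^+=0.6476
step 5: x_pred=5.9071  r=-5.6571  x^+=1.5059  v^+=2.0135  a^+=0.1176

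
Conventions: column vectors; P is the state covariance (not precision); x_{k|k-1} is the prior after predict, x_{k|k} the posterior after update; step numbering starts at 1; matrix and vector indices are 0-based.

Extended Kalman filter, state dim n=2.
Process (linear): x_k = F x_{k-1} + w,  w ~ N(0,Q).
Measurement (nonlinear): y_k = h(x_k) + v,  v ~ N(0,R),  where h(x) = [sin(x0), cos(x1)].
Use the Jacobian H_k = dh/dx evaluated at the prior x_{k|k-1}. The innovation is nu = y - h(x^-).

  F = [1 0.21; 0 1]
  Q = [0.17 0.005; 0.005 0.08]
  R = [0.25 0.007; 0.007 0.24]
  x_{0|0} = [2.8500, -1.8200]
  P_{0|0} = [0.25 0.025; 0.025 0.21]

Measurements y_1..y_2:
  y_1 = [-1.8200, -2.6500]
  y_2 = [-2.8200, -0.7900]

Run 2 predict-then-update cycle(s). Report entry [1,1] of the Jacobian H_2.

step 1: x^-=[2.4678, -1.8200]  P^-=[0.4398 0.0741; 0.0741 0.2900]  H_jac=[-0.7815 0.0000; 0.0000 0.9691]  S=[0.5186 -0.0491; -0.0491 0.5124]  K=[-0.6554 0.0773; -0.0603 0.5427]  nu=[-2.4440, -2.4034]  x^+=[3.8837, -2.9771]  P^+=[0.2090 0.0144; 0.0144 0.1340]
step 2: x^-=[3.2585, -2.9771]  P^-=[0.3909 0.0476; 0.0476 0.2140]  H_jac=[-0.9932 0.0000; 0.0000 0.1637]  S=[0.6356 -0.0007; -0.0007 0.2457]  K=[-0.6108 0.0299; -0.0741 0.1423]  nu=[-2.7033, 0.1965]  x^+=[4.9156, -2.7488]  P^+=[0.1535 0.0177; 0.0177 0.2055]

H_jac[1,1] = 0.1637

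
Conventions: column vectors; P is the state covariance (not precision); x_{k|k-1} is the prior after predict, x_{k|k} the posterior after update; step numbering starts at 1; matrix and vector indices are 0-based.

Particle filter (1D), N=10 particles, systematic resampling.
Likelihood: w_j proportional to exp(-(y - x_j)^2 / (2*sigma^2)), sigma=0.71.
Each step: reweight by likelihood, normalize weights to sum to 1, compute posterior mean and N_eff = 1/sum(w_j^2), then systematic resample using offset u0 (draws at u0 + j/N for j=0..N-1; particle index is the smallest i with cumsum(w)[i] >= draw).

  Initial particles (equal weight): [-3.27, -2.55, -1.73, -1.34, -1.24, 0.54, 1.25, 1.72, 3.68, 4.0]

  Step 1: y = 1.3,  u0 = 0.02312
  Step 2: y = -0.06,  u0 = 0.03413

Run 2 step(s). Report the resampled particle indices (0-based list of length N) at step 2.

resampled_idx = [0, 0, 0, 1, 1, 2, 2, 3, 5, 6]

step 1: w=[0.0000, 0.0000, 0.0000, 0.0004, 0.0007, 0.2342, 0.4143, 0.3486, 0.0015, 0.0003]  mean=1.2492  Neff=2.8737  idx=[5, 5, 5, 6, 6, 6, 6, 7, 7, 7]
step 2: w=[0.2366, 0.2366, 0.2366, 0.0616, 0.0616, 0.0616, 0.0616, 0.0146, 0.0146, 0.0146]  mean=0.7667  Neff=5.4430  idx=[0, 0, 0, 1, 1, 2, 2, 3, 5, 6]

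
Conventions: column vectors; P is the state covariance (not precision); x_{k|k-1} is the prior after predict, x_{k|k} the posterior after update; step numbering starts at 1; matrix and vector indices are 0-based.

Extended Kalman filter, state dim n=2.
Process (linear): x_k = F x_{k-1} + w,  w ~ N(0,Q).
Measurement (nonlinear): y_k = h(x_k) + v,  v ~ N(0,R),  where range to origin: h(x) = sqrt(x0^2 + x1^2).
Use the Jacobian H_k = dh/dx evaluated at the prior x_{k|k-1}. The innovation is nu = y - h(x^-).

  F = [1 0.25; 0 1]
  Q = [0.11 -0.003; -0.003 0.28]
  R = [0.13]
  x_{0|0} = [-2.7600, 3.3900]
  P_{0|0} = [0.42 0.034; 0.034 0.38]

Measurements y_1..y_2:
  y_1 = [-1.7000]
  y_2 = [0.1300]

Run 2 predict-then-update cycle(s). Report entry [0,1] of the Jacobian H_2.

step 1: x^-=[-1.9125, 3.3900]  P^-=[0.5707 0.1260; 0.1260 0.6600]  H_jac=[-0.4914 0.8710]  S=[0.6606]  K=[-0.2584; 0.7764]  nu=[-5.5923]  x^+=[-0.4674, -0.9520]  P^+=[0.5266 0.2585; 0.2585 0.2617]
step 2: x^-=[-0.7055, -0.9520]  P^-=[0.7823 0.3210; 0.3210 0.5417]  H_jac=[-0.5954 -0.8035]  S=[1.0641]  K=[-0.6800; -0.5887]  nu=[-1.0549]  x^+=[0.0119, -0.3311]  P^+=[0.2902 -0.1050; -0.1050 0.1730]

H_jac[0,1] = -0.8035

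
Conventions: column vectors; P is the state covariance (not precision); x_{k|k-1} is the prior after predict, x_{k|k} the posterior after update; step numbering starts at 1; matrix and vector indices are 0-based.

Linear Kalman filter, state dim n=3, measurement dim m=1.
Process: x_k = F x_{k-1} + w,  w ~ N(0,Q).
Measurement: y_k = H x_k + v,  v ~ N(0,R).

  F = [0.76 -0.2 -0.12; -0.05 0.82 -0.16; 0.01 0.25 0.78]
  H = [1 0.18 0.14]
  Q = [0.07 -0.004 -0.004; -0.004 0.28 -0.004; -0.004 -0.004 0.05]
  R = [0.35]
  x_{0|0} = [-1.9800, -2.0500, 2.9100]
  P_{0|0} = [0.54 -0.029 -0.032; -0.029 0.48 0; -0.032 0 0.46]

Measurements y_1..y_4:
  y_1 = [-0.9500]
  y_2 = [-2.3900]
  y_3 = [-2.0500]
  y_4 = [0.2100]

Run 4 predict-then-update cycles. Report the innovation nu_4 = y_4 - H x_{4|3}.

innov = [1.0747]

step 1: x^-=[-1.4440, -2.0476, 1.7375]  P^-=[0.4224 -0.1091 -0.0913; -0.1091 0.6177 0.0381; -0.0913 0.0381 0.3593]  S=[0.7365]  K=[0.5295; 0.0101; -0.0464]  nu=[0.6193]  x^+=[-1.1161, -2.0413, 1.7088]  P^+=[0.2159 -0.1130 -0.0732; -0.1130 0.6177 0.0385; -0.0732 0.0385 0.3577]
step 2: x^-=[-0.6450, -1.8915, 0.8113]  P^-=[0.2741 -0.1723 -0.1385; -0.1723 0.7030 0.1044; -0.1385 0.1044 0.3195]  S=[0.5576]  K=[0.4012; -0.0558; -0.1344]  nu=[-1.5181]  x^+=[-1.2541, -1.8067, 1.0153]  P^+=[0.1844 -0.1598 -0.1084; -0.1598 0.7013 0.1002; -0.1084 0.1002 0.3095]
step 3: x^-=[-0.7136, -1.5813, 0.3277]  P^-=[0.2822 -0.2154 -0.1794; -0.2154 0.7450 0.1662; -0.1794 0.1662 0.3187]  S=[0.5431]  K=[0.4019; -0.1068; -0.1931]  nu=[-1.0976]  x^+=[-1.1547, -1.4640, 0.5397]  P^+=[0.1944 -0.1921 -0.1373; -0.1921 0.7388 0.1550; -0.1373 0.1550 0.2985]
step 4: x^-=[-0.6495, -1.2291, 0.0434]  P^-=[0.3070 -0.2429 -0.2136; -0.2429 0.7578 0.2095; -0.2136 0.2095 0.3351]  S=[0.5515]  K=[0.4233; -0.1399; -0.2338]  nu=[1.0747]  x^+=[-0.1947, -1.3795, -0.2078]  P^+=[0.2082 -0.2102 -0.1590; -0.2102 0.7470 0.1914; -0.1590 0.1914 0.3050]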